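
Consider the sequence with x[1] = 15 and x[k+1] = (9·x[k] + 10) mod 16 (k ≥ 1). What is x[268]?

Computing terms: x[1] = 15,  x[2] = 1,  x[3] = 3,  x[4] = 5,  x[5] = 7,  x[6] = 9,  x[7] = 11,  x[8] = 13,  x[9] = 15.
The sequence repeats with period 8.
So x[268] = x[1 + ((268-1) mod 8)] = x[4] = 5.

5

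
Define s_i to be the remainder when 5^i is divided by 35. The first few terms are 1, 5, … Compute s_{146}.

25

We have s_0 = 1; s_1 = 5; s_2 = 25; s_3 = 20; s_4 = 30; s_5 = 10; s_6 = 15; s_7 = 5.
Since s_7 = s_1 = 5, the sequence is eventually periodic: after a pre-period of length 1 it cycles with period 6.
For i ≥ 1, s_i depends only on (i - 1) mod 6. (146 - 1) mod 6 = 1, so s_{146} = s_2 = 25.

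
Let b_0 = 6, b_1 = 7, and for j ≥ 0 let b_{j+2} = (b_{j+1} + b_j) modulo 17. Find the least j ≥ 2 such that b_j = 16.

b_0 = 6, b_1 = 7, b_2 = 13, b_3 = 3, b_4 = 16, b_5 = 2, b_6 = 1, b_7 = 3, b_8 = 4, b_9 = 7, b_{10} = 11, b_{11} = 1, b_{12} = 12, b_{13} = 13, b_{14} = 8, b_{15} = 4, b_{16} = 12, b_{17} = 16, b_{18} = 11, b_{19} = 10, b_{20} = 4, b_{21} = 14, b_{22} = 1, b_{23} = 15, b_{24} = 16, b_{25} = 14, b_{26} = 13, b_{27} = 10, b_{28} = 6, b_{29} = 16, b_{30} = 5, b_{31} = 4, b_{32} = 9, b_{33} = 13, b_{34} = 5, b_{35} = 1, b_{36} = 6, b_{37} = 7.
Since (b_{36}, b_{37}) = (b_0, b_1) = (6, 7) (two consecutive terms determine the rest), the sequence is periodic with period 36.
The value 16 first appears (with j ≥ 2) at b_4.

4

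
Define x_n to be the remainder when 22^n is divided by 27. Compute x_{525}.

Listing terms: x_1 = 22; x_2 = 25; x_3 = 10; x_4 = 4; x_5 = 7; x_6 = 19; x_7 = 13; x_8 = 16; x_9 = 1; x_{10} = 22.
The sequence repeats with period 9.
So x_{525} = x_{1 + ((525-1) mod 9)} = x_3 = 10.

10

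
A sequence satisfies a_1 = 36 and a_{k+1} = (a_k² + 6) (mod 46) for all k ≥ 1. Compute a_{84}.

We have a_1 = 36,  a_2 = 14,  a_3 = 18,  a_4 = 8,  a_5 = 24,  a_6 = 30,  a_7 = 32,  a_8 = 18.
Since a_8 = a_3 = 18, the sequence is eventually periodic: after a pre-period of length 2 it cycles with period 5.
For k ≥ 3, a_k depends only on (k - 3) mod 5. (84 - 3) mod 5 = 1, so a_{84} = a_4 = 8.

8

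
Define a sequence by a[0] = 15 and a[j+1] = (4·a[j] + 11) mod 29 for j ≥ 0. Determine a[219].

7

Computing terms: a[0] = 15,  a[1] = 13,  a[2] = 5,  a[3] = 2,  a[4] = 19,  a[5] = 0,  a[6] = 11,  a[7] = 26,  a[8] = 28,  a[9] = 7,  a[10] = 10,  a[11] = 22,  a[12] = 12,  a[13] = 1,  a[14] = 15.
The sequence repeats with period 14.
So a[219] = a[0 + ((219-0) mod 14)] = a[9] = 7.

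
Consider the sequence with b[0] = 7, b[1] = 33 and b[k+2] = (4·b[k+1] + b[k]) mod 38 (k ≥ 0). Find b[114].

b[0] = 7; b[1] = 33; b[2] = 25; b[3] = 19; b[4] = 25; b[5] = 5; b[6] = 7; b[7] = 33.
The sequence repeats with period 6.
(114 - 0) mod 6 = 0, so b[114] = b[0] = 7.

7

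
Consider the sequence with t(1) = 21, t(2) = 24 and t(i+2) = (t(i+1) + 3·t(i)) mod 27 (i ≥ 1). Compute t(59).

15

Listing terms: t(1) = 21; t(2) = 24; t(3) = 6; t(4) = 24; t(5) = 15; t(6) = 6; t(7) = 24.
Since (t(6), t(7)) = (t(3), t(4)) = (6, 24) (two consecutive terms determine the rest), the sequence is eventually periodic: after a pre-period of length 2 it cycles with period 3.
For i ≥ 3, t(i) depends only on (i - 3) mod 3. (59 - 3) mod 3 = 2, so t(59) = t(5) = 15.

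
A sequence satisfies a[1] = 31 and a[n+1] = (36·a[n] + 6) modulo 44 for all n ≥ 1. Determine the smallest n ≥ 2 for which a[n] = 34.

We have a[1] = 31, a[2] = 22, a[3] = 6, a[4] = 2, a[5] = 34, a[6] = 42, a[7] = 22.
Since a[7] = a[2] = 22, the sequence is eventually periodic: after a pre-period of length 1 it cycles with period 5.
The value 34 first appears (with n ≥ 2) at a[5].

5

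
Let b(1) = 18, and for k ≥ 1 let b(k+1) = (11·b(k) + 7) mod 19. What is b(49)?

Listing terms: b(1) = 18, b(2) = 15, b(3) = 1, b(4) = 18.
Since b(4) = b(1) = 18, the sequence is periodic with period 3.
(49 - 1) mod 3 = 0, so b(49) = b(1) = 18.

18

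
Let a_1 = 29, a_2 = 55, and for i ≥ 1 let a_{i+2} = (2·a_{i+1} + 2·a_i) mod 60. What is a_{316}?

a_1 = 29; a_2 = 55; a_3 = 48; a_4 = 26; a_5 = 28; a_6 = 48; a_7 = 32; a_8 = 40; a_9 = 24; a_{10} = 8; a_{11} = 4; a_{12} = 24; a_{13} = 56; a_{14} = 40; a_{15} = 12; a_{16} = 44; a_{17} = 52; a_{18} = 12; a_{19} = 8; a_{20} = 40; a_{21} = 36; a_{22} = 32; a_{23} = 16; a_{24} = 36; a_{25} = 44; a_{26} = 40; a_{27} = 48; a_{28} = 56; a_{29} = 28; a_{30} = 48.
Since (a_{29}, a_{30}) = (a_5, a_6) = (28, 48) (two consecutive terms determine the rest), the sequence is eventually periodic: after a pre-period of length 4 it cycles with period 24.
For i ≥ 5, a_i depends only on (i - 5) mod 24. (316 - 5) mod 24 = 23, so a_{316} = a_{28} = 56.

56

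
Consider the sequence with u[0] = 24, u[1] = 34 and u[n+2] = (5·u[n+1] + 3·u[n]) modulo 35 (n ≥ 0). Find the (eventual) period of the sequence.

24

Computing terms: u[0] = 24; u[1] = 34; u[2] = 32; u[3] = 17; u[4] = 6; u[5] = 11; u[6] = 3; u[7] = 13; u[8] = 4; u[9] = 24; u[10] = 27; u[11] = 32; u[12] = 31; u[13] = 6; u[14] = 18; u[15] = 3; u[16] = 34; u[17] = 4; u[18] = 17; u[19] = 27; u[20] = 11; u[21] = 31; u[22] = 13; u[23] = 18; u[24] = 24; u[25] = 34.
Since (u[24], u[25]) = (u[0], u[1]) = (24, 34) (two consecutive terms determine the rest), the sequence is periodic with period 24.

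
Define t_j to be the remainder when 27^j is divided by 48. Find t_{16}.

Listing terms: t_1 = 27,  t_2 = 9,  t_3 = 3,  t_4 = 33,  t_5 = 27.
Since t_5 = t_1 = 27, the sequence is periodic with period 4.
(16 - 1) mod 4 = 3, so t_{16} = t_4 = 33.

33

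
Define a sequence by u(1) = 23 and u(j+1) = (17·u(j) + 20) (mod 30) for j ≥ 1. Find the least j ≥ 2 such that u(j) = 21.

2

We have u(1) = 23; u(2) = 21; u(3) = 17; u(4) = 9; u(5) = 23.
The sequence repeats with period 4.
The value 21 first appears (with j ≥ 2) at u(2).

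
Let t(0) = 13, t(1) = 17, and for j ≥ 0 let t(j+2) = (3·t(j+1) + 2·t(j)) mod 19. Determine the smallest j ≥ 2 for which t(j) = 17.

We have t(0) = 13, t(1) = 17, t(2) = 1, t(3) = 18, t(4) = 18, t(5) = 14, t(6) = 2, t(7) = 15, t(8) = 11, t(9) = 6, t(10) = 2, t(11) = 18, t(12) = 1, t(13) = 1, t(14) = 5, t(15) = 17, t(16) = 4, t(17) = 8, t(18) = 13, t(19) = 17.
The sequence repeats with period 18.
The value 17 first appears (with j ≥ 2) at t(15).

15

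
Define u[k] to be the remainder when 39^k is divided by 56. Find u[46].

u[0] = 1,  u[1] = 39,  u[2] = 9,  u[3] = 15,  u[4] = 25,  u[5] = 23,  u[6] = 1.
Since u[6] = u[0] = 1, the sequence is periodic with period 6.
So u[46] = u[0 + ((46-0) mod 6)] = u[4] = 25.

25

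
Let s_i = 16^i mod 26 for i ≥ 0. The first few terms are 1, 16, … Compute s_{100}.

We have s_0 = 1; s_1 = 16; s_2 = 22; s_3 = 14; s_4 = 16.
Since s_4 = s_1 = 16, the sequence is eventually periodic: after a pre-period of length 1 it cycles with period 3.
For i ≥ 1, s_i depends only on (i - 1) mod 3. (100 - 1) mod 3 = 0, so s_{100} = s_1 = 16.

16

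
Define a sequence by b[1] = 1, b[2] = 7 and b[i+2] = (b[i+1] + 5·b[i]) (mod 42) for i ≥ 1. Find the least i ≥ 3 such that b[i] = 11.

Listing terms: b[1] = 1; b[2] = 7; b[3] = 12; b[4] = 5; b[5] = 23; b[6] = 6; b[7] = 37; b[8] = 25; b[9] = 0; b[10] = 41; b[11] = 41; b[12] = 36; b[13] = 31; b[14] = 1; b[15] = 30; b[16] = 35; b[17] = 17; b[18] = 24; b[19] = 25; b[20] = 19; b[21] = 18; b[22] = 29; b[23] = 35; b[24] = 12; b[25] = 19; b[26] = 37; b[27] = 6; b[28] = 23; b[29] = 11; b[30] = 0; b[31] = 13; b[32] = 13; b[33] = 36; b[34] = 17; b[35] = 29; b[36] = 30; b[37] = 7; b[38] = 31; b[39] = 24; b[40] = 11; b[41] = 5; b[42] = 18; b[43] = 1; b[44] = 7.
Since (b[43], b[44]) = (b[1], b[2]) = (1, 7) (two consecutive terms determine the rest), the sequence is periodic with period 42.
The value 11 first appears (with i ≥ 3) at b[29].

29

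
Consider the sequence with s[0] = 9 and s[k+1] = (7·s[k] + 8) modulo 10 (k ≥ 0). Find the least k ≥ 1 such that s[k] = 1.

s[0] = 9; s[1] = 1; s[2] = 5; s[3] = 3; s[4] = 9.
The sequence repeats with period 4.
The value 1 first appears (with k ≥ 1) at s[1].

1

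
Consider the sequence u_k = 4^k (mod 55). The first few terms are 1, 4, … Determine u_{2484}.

Computing terms: u_0 = 1,  u_1 = 4,  u_2 = 16,  u_3 = 9,  u_4 = 36,  u_5 = 34,  u_6 = 26,  u_7 = 49,  u_8 = 31,  u_9 = 14,  u_{10} = 1.
The sequence repeats with period 10.
(2484 - 0) mod 10 = 4, so u_{2484} = u_4 = 36.

36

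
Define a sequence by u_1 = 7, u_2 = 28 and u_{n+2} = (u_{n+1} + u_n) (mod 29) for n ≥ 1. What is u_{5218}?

26

Computing terms: u_1 = 7, u_2 = 28, u_3 = 6, u_4 = 5, u_5 = 11, u_6 = 16, u_7 = 27, u_8 = 14, u_9 = 12, u_{10} = 26, u_{11} = 9, u_{12} = 6, u_{13} = 15, u_{14} = 21, u_{15} = 7, u_{16} = 28.
Since (u_{15}, u_{16}) = (u_1, u_2) = (7, 28) (two consecutive terms determine the rest), the sequence is periodic with period 14.
So u_{5218} = u_{1 + ((5218-1) mod 14)} = u_{10} = 26.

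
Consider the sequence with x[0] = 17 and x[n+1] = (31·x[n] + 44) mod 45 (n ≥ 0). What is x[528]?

29

Computing terms: x[0] = 17; x[1] = 31; x[2] = 15; x[3] = 14; x[4] = 28; x[5] = 12; x[6] = 11; x[7] = 25; x[8] = 9; x[9] = 8; x[10] = 22; x[11] = 6; x[12] = 5; x[13] = 19; x[14] = 3; x[15] = 2; x[16] = 16; x[17] = 0; x[18] = 44; x[19] = 13; x[20] = 42; x[21] = 41; x[22] = 10; x[23] = 39; x[24] = 38; x[25] = 7; x[26] = 36; x[27] = 35; x[28] = 4; x[29] = 33; x[30] = 32; x[31] = 1; x[32] = 30; x[33] = 29; x[34] = 43; x[35] = 27; x[36] = 26; x[37] = 40; x[38] = 24; x[39] = 23; x[40] = 37; x[41] = 21; x[42] = 20; x[43] = 34; x[44] = 18; x[45] = 17.
Since x[45] = x[0] = 17, the sequence is periodic with period 45.
So x[528] = x[0 + ((528-0) mod 45)] = x[33] = 29.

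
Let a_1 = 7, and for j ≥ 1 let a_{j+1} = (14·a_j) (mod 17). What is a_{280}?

8

a_1 = 7, a_2 = 13, a_3 = 12, a_4 = 15, a_5 = 6, a_6 = 16, a_7 = 3, a_8 = 8, a_9 = 10, a_{10} = 4, a_{11} = 5, a_{12} = 2, a_{13} = 11, a_{14} = 1, a_{15} = 14, a_{16} = 9, a_{17} = 7.
The sequence repeats with period 16.
(280 - 1) mod 16 = 7, so a_{280} = a_8 = 8.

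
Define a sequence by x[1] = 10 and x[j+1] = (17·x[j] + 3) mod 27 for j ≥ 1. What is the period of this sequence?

6

Listing terms: x[1] = 10, x[2] = 11, x[3] = 1, x[4] = 20, x[5] = 19, x[6] = 2, x[7] = 10.
Since x[7] = x[1] = 10, the sequence is periodic with period 6.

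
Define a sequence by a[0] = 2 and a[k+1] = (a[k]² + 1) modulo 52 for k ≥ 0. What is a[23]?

1

Listing terms: a[0] = 2, a[1] = 5, a[2] = 26, a[3] = 1, a[4] = 2.
The sequence repeats with period 4.
(23 - 0) mod 4 = 3, so a[23] = a[3] = 1.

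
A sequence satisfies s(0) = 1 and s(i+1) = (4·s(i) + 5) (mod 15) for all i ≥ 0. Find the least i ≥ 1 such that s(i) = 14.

We have s(0) = 1,  s(1) = 9,  s(2) = 11,  s(3) = 4,  s(4) = 6,  s(5) = 14,  s(6) = 1.
The sequence repeats with period 6.
The value 14 first appears (with i ≥ 1) at s(5).

5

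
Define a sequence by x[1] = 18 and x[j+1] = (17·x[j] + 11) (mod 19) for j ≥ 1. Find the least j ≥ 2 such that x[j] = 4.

Computing terms: x[1] = 18,  x[2] = 13,  x[3] = 4,  x[4] = 3,  x[5] = 5,  x[6] = 1,  x[7] = 9,  x[8] = 12,  x[9] = 6,  x[10] = 18.
The sequence repeats with period 9.
The value 4 first appears (with j ≥ 2) at x[3].

3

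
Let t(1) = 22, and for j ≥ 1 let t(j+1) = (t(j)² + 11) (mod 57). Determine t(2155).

t(1) = 22; t(2) = 39; t(3) = 50; t(4) = 3; t(5) = 20; t(6) = 12; t(7) = 41; t(8) = 39.
Since t(8) = t(2) = 39, the sequence is eventually periodic: after a pre-period of length 1 it cycles with period 6.
For j ≥ 2, t(j) depends only on (j - 2) mod 6. (2155 - 2) mod 6 = 5, so t(2155) = t(7) = 41.

41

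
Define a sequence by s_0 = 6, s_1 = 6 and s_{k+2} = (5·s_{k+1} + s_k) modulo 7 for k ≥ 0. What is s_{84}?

Computing terms: s_0 = 6, s_1 = 6, s_2 = 1, s_3 = 4, s_4 = 0, s_5 = 4, s_6 = 6, s_7 = 6.
Since (s_6, s_7) = (s_0, s_1) = (6, 6) (two consecutive terms determine the rest), the sequence is periodic with period 6.
(84 - 0) mod 6 = 0, so s_{84} = s_0 = 6.

6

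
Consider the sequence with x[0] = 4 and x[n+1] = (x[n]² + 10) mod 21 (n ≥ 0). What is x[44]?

14

We have x[0] = 4,  x[1] = 5,  x[2] = 14,  x[3] = 17,  x[4] = 5.
Since x[4] = x[1] = 5, the sequence is eventually periodic: after a pre-period of length 1 it cycles with period 3.
For n ≥ 1, x[n] depends only on (n - 1) mod 3. (44 - 1) mod 3 = 1, so x[44] = x[2] = 14.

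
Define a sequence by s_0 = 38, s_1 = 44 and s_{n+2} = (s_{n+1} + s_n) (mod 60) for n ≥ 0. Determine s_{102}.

2

We have s_0 = 38,  s_1 = 44,  s_2 = 22,  s_3 = 6,  s_4 = 28,  s_5 = 34,  s_6 = 2,  s_7 = 36,  s_8 = 38,  s_9 = 14,  s_{10} = 52,  s_{11} = 6,  s_{12} = 58,  s_{13} = 4,  s_{14} = 2,  s_{15} = 6,  s_{16} = 8,  s_{17} = 14,  s_{18} = 22,  s_{19} = 36,  s_{20} = 58,  s_{21} = 34,  s_{22} = 32,  s_{23} = 6,  s_{24} = 38,  s_{25} = 44.
Since (s_{24}, s_{25}) = (s_0, s_1) = (38, 44) (two consecutive terms determine the rest), the sequence is periodic with period 24.
So s_{102} = s_{0 + ((102-0) mod 24)} = s_6 = 2.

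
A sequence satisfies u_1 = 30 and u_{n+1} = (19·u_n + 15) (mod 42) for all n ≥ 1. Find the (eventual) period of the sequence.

u_1 = 30, u_2 = 39, u_3 = 0, u_4 = 15, u_5 = 6, u_6 = 3, u_7 = 30.
Since u_7 = u_1 = 30, the sequence is periodic with period 6.

6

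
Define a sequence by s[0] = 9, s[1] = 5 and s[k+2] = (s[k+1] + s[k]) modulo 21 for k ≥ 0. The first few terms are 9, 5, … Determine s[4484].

We have s[0] = 9, s[1] = 5, s[2] = 14, s[3] = 19, s[4] = 12, s[5] = 10, s[6] = 1, s[7] = 11, s[8] = 12, s[9] = 2, s[10] = 14, s[11] = 16, s[12] = 9, s[13] = 4, s[14] = 13, s[15] = 17, s[16] = 9, s[17] = 5.
The sequence repeats with period 16.
(4484 - 0) mod 16 = 4, so s[4484] = s[4] = 12.

12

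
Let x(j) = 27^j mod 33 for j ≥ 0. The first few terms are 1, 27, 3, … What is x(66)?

Listing terms: x(0) = 1,  x(1) = 27,  x(2) = 3,  x(3) = 15,  x(4) = 9,  x(5) = 12,  x(6) = 27.
Since x(6) = x(1) = 27, the sequence is eventually periodic: after a pre-period of length 1 it cycles with period 5.
For j ≥ 1, x(j) depends only on (j - 1) mod 5. (66 - 1) mod 5 = 0, so x(66) = x(1) = 27.

27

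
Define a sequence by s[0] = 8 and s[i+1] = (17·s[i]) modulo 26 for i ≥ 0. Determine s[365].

2

Computing terms: s[0] = 8; s[1] = 6; s[2] = 24; s[3] = 18; s[4] = 20; s[5] = 2; s[6] = 8.
Since s[6] = s[0] = 8, the sequence is periodic with period 6.
So s[365] = s[0 + ((365-0) mod 6)] = s[5] = 2.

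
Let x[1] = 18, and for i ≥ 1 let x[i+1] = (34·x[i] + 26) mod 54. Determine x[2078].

Listing terms: x[1] = 18, x[2] = 44, x[3] = 10, x[4] = 42, x[5] = 50, x[6] = 52, x[7] = 12, x[8] = 2, x[9] = 40, x[10] = 36, x[11] = 8, x[12] = 28, x[13] = 6, x[14] = 14, x[15] = 16, x[16] = 30, x[17] = 20, x[18] = 4, x[19] = 0, x[20] = 26, x[21] = 46, x[22] = 24, x[23] = 32, x[24] = 34, x[25] = 48, x[26] = 38, x[27] = 22, x[28] = 18.
The sequence repeats with period 27.
So x[2078] = x[1 + ((2078-1) mod 27)] = x[26] = 38.

38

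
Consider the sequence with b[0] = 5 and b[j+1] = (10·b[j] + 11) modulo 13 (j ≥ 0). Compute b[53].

b[0] = 5,  b[1] = 9,  b[2] = 10,  b[3] = 7,  b[4] = 3,  b[5] = 2,  b[6] = 5.
Since b[6] = b[0] = 5, the sequence is periodic with period 6.
So b[53] = b[0 + ((53-0) mod 6)] = b[5] = 2.

2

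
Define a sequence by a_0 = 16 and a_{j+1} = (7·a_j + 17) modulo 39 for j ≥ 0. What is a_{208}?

15

a_0 = 16; a_1 = 12; a_2 = 23; a_3 = 22; a_4 = 15; a_5 = 5; a_6 = 13; a_7 = 30; a_8 = 32; a_9 = 7; a_{10} = 27; a_{11} = 11; a_{12} = 16.
Since a_{12} = a_0 = 16, the sequence is periodic with period 12.
(208 - 0) mod 12 = 4, so a_{208} = a_4 = 15.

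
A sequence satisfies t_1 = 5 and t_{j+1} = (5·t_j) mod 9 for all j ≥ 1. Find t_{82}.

4

t_1 = 5, t_2 = 7, t_3 = 8, t_4 = 4, t_5 = 2, t_6 = 1, t_7 = 5.
Since t_7 = t_1 = 5, the sequence is periodic with period 6.
So t_{82} = t_{1 + ((82-1) mod 6)} = t_4 = 4.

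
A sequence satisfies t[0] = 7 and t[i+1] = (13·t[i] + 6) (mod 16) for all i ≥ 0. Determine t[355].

Listing terms: t[0] = 7; t[1] = 1; t[2] = 3; t[3] = 13; t[4] = 15; t[5] = 9; t[6] = 11; t[7] = 5; t[8] = 7.
Since t[8] = t[0] = 7, the sequence is periodic with period 8.
(355 - 0) mod 8 = 3, so t[355] = t[3] = 13.

13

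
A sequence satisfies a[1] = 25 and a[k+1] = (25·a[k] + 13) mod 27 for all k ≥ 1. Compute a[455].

2

We have a[1] = 25; a[2] = 17; a[3] = 6; a[4] = 1; a[5] = 11; a[6] = 18; a[7] = 4; a[8] = 5; a[9] = 3; a[10] = 7; a[11] = 26; a[12] = 15; a[13] = 10; a[14] = 20; a[15] = 0; a[16] = 13; a[17] = 14; a[18] = 12; a[19] = 16; a[20] = 8; a[21] = 24; a[22] = 19; a[23] = 2; a[24] = 9; a[25] = 22; a[26] = 23; a[27] = 21; a[28] = 25.
Since a[28] = a[1] = 25, the sequence is periodic with period 27.
(455 - 1) mod 27 = 22, so a[455] = a[23] = 2.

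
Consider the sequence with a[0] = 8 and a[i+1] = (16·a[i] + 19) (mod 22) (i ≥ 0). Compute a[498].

a[0] = 8,  a[1] = 15,  a[2] = 17,  a[3] = 5,  a[4] = 11,  a[5] = 19,  a[6] = 15.
Since a[6] = a[1] = 15, the sequence is eventually periodic: after a pre-period of length 1 it cycles with period 5.
For i ≥ 1, a[i] depends only on (i - 1) mod 5. (498 - 1) mod 5 = 2, so a[498] = a[3] = 5.

5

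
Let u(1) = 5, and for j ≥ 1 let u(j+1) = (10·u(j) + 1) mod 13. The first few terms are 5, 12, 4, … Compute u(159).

Listing terms: u(1) = 5,  u(2) = 12,  u(3) = 4,  u(4) = 2,  u(5) = 8,  u(6) = 3,  u(7) = 5.
The sequence repeats with period 6.
So u(159) = u(1 + ((159-1) mod 6)) = u(3) = 4.

4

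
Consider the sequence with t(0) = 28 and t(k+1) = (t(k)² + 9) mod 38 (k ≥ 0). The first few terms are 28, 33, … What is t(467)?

1

We have t(0) = 28, t(1) = 33, t(2) = 34, t(3) = 25, t(4) = 26, t(5) = 1, t(6) = 10, t(7) = 33.
Since t(7) = t(1) = 33, the sequence is eventually periodic: after a pre-period of length 1 it cycles with period 6.
For k ≥ 1, t(k) depends only on (k - 1) mod 6. (467 - 1) mod 6 = 4, so t(467) = t(5) = 1.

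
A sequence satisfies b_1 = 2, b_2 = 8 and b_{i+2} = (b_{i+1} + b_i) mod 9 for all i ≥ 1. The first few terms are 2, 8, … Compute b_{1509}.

4

b_1 = 2,  b_2 = 8,  b_3 = 1,  b_4 = 0,  b_5 = 1,  b_6 = 1,  b_7 = 2,  b_8 = 3,  b_9 = 5,  b_{10} = 8,  b_{11} = 4,  b_{12} = 3,  b_{13} = 7,  b_{14} = 1,  b_{15} = 8,  b_{16} = 0,  b_{17} = 8,  b_{18} = 8,  b_{19} = 7,  b_{20} = 6,  b_{21} = 4,  b_{22} = 1,  b_{23} = 5,  b_{24} = 6,  b_{25} = 2,  b_{26} = 8.
The sequence repeats with period 24.
(1509 - 1) mod 24 = 20, so b_{1509} = b_{21} = 4.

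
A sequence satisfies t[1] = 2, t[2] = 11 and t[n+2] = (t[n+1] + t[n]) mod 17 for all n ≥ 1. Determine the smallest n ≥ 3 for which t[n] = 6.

t[1] = 2; t[2] = 11; t[3] = 13; t[4] = 7; t[5] = 3; t[6] = 10; t[7] = 13; t[8] = 6; t[9] = 2; t[10] = 8; t[11] = 10; t[12] = 1; t[13] = 11; t[14] = 12; t[15] = 6; t[16] = 1; t[17] = 7; t[18] = 8; t[19] = 15; t[20] = 6; t[21] = 4; t[22] = 10; t[23] = 14; t[24] = 7; t[25] = 4; t[26] = 11; t[27] = 15; t[28] = 9; t[29] = 7; t[30] = 16; t[31] = 6; t[32] = 5; t[33] = 11; t[34] = 16; t[35] = 10; t[36] = 9; t[37] = 2; t[38] = 11.
Since (t[37], t[38]) = (t[1], t[2]) = (2, 11) (two consecutive terms determine the rest), the sequence is periodic with period 36.
The value 6 first appears (with n ≥ 3) at t[8].

8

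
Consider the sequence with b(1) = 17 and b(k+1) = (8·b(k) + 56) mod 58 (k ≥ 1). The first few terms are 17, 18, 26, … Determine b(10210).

10

b(1) = 17, b(2) = 18, b(3) = 26, b(4) = 32, b(5) = 22, b(6) = 0, b(7) = 56, b(8) = 40, b(9) = 28, b(10) = 48, b(11) = 34, b(12) = 38, b(13) = 12, b(14) = 36, b(15) = 54, b(16) = 24, b(17) = 16, b(18) = 10, b(19) = 20, b(20) = 42, b(21) = 44, b(22) = 2, b(23) = 14, b(24) = 52, b(25) = 8, b(26) = 4, b(27) = 30, b(28) = 6, b(29) = 46, b(30) = 18.
Since b(30) = b(2) = 18, the sequence is eventually periodic: after a pre-period of length 1 it cycles with period 28.
For k ≥ 2, b(k) depends only on (k - 2) mod 28. (10210 - 2) mod 28 = 16, so b(10210) = b(18) = 10.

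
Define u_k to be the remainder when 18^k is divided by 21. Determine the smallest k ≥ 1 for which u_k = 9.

u_0 = 1, u_1 = 18, u_2 = 9, u_3 = 15, u_4 = 18.
Since u_4 = u_1 = 18, the sequence is eventually periodic: after a pre-period of length 1 it cycles with period 3.
The value 9 first appears (with k ≥ 1) at u_2.

2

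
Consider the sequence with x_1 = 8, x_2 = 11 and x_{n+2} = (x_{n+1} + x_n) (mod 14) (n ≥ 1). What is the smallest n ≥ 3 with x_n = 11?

Listing terms: x_1 = 8,  x_2 = 11,  x_3 = 5,  x_4 = 2,  x_5 = 7,  x_6 = 9,  x_7 = 2,  x_8 = 11,  x_9 = 13,  x_{10} = 10,  x_{11} = 9,  x_{12} = 5,  x_{13} = 0,  x_{14} = 5,  x_{15} = 5,  x_{16} = 10,  x_{17} = 1,  x_{18} = 11,  x_{19} = 12,  x_{20} = 9,  x_{21} = 7,  x_{22} = 2,  x_{23} = 9,  x_{24} = 11,  x_{25} = 6,  x_{26} = 3,  x_{27} = 9,  x_{28} = 12,  x_{29} = 7,  x_{30} = 5,  x_{31} = 12,  x_{32} = 3,  x_{33} = 1,  x_{34} = 4,  x_{35} = 5,  x_{36} = 9,  x_{37} = 0,  x_{38} = 9,  x_{39} = 9,  x_{40} = 4,  x_{41} = 13,  x_{42} = 3,  x_{43} = 2,  x_{44} = 5,  x_{45} = 7,  x_{46} = 12,  x_{47} = 5,  x_{48} = 3,  x_{49} = 8,  x_{50} = 11.
The sequence repeats with period 48.
The value 11 first appears (with n ≥ 3) at x_8.

8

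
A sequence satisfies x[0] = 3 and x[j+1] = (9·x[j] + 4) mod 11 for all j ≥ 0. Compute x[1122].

Listing terms: x[0] = 3,  x[1] = 9,  x[2] = 8,  x[3] = 10,  x[4] = 6,  x[5] = 3.
The sequence repeats with period 5.
(1122 - 0) mod 5 = 2, so x[1122] = x[2] = 8.

8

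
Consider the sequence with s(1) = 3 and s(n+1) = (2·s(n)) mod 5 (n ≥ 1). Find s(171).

We have s(1) = 3; s(2) = 1; s(3) = 2; s(4) = 4; s(5) = 3.
Since s(5) = s(1) = 3, the sequence is periodic with period 4.
(171 - 1) mod 4 = 2, so s(171) = s(3) = 2.

2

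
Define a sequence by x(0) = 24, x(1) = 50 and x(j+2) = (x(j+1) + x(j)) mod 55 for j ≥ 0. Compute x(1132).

We have x(0) = 24; x(1) = 50; x(2) = 19; x(3) = 14; x(4) = 33; x(5) = 47; x(6) = 25; x(7) = 17; x(8) = 42; x(9) = 4; x(10) = 46; x(11) = 50; x(12) = 41; x(13) = 36; x(14) = 22; x(15) = 3; x(16) = 25; x(17) = 28; x(18) = 53; x(19) = 26; x(20) = 24; x(21) = 50.
Since (x(20), x(21)) = (x(0), x(1)) = (24, 50) (two consecutive terms determine the rest), the sequence is periodic with period 20.
(1132 - 0) mod 20 = 12, so x(1132) = x(12) = 41.

41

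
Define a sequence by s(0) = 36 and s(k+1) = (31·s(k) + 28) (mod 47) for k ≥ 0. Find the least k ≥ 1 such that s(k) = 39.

Listing terms: s(0) = 36, s(1) = 16, s(2) = 7, s(3) = 10, s(4) = 9, s(5) = 25, s(6) = 4, s(7) = 11, s(8) = 40, s(9) = 46, s(10) = 44, s(11) = 29, s(12) = 34, s(13) = 1, s(14) = 12, s(15) = 24, s(16) = 20, s(17) = 37, s(18) = 0, s(19) = 28, s(20) = 3, s(21) = 27, s(22) = 19, s(23) = 6, s(24) = 26, s(25) = 35, s(26) = 32, s(27) = 33, s(28) = 17, s(29) = 38, s(30) = 31, s(31) = 2, s(32) = 43, s(33) = 45, s(34) = 13, s(35) = 8, s(36) = 41, s(37) = 30, s(38) = 18, s(39) = 22, s(40) = 5, s(41) = 42, s(42) = 14, s(43) = 39, s(44) = 15, s(45) = 23, s(46) = 36.
The sequence repeats with period 46.
The value 39 first appears (with k ≥ 1) at s(43).

43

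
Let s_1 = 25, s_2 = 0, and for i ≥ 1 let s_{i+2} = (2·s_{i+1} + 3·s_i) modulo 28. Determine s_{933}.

5

Computing terms: s_1 = 25, s_2 = 0, s_3 = 19, s_4 = 10, s_5 = 21, s_6 = 16, s_7 = 11, s_8 = 14, s_9 = 5, s_{10} = 24, s_{11} = 7, s_{12} = 2, s_{13} = 25, s_{14} = 0.
The sequence repeats with period 12.
(933 - 1) mod 12 = 8, so s_{933} = s_9 = 5.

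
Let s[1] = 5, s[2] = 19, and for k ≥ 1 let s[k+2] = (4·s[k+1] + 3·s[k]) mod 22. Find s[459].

15

Listing terms: s[1] = 5,  s[2] = 19,  s[3] = 3,  s[4] = 3,  s[5] = 21,  s[6] = 5,  s[7] = 17,  s[8] = 17,  s[9] = 9,  s[10] = 21,  s[11] = 1,  s[12] = 1,  s[13] = 7,  s[14] = 9,  s[15] = 13,  s[16] = 13,  s[17] = 3,  s[18] = 7,  s[19] = 15,  s[20] = 15,  s[21] = 17,  s[22] = 3,  s[23] = 19,  s[24] = 19,  s[25] = 1,  s[26] = 17,  s[27] = 5,  s[28] = 5,  s[29] = 13,  s[30] = 1,  s[31] = 21,  s[32] = 21,  s[33] = 15,  s[34] = 13,  s[35] = 9,  s[36] = 9,  s[37] = 19,  s[38] = 15,  s[39] = 7,  s[40] = 7,  s[41] = 5,  s[42] = 19.
Since (s[41], s[42]) = (s[1], s[2]) = (5, 19) (two consecutive terms determine the rest), the sequence is periodic with period 40.
So s[459] = s[1 + ((459-1) mod 40)] = s[19] = 15.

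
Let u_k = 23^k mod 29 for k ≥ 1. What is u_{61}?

We have u_1 = 23; u_2 = 7; u_3 = 16; u_4 = 20; u_5 = 25; u_6 = 24; u_7 = 1; u_8 = 23.
The sequence repeats with period 7.
(61 - 1) mod 7 = 4, so u_{61} = u_5 = 25.

25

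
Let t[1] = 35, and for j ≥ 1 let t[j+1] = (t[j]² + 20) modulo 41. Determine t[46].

Computing terms: t[1] = 35,  t[2] = 15,  t[3] = 40,  t[4] = 21,  t[5] = 10,  t[6] = 38,  t[7] = 29,  t[8] = 0,  t[9] = 20,  t[10] = 10.
Since t[10] = t[5] = 10, the sequence is eventually periodic: after a pre-period of length 4 it cycles with period 5.
For j ≥ 5, t[j] depends only on (j - 5) mod 5. (46 - 5) mod 5 = 1, so t[46] = t[6] = 38.

38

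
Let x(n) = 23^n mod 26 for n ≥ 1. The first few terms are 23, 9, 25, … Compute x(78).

1

We have x(1) = 23; x(2) = 9; x(3) = 25; x(4) = 3; x(5) = 17; x(6) = 1; x(7) = 23.
Since x(7) = x(1) = 23, the sequence is periodic with period 6.
So x(78) = x(1 + ((78-1) mod 6)) = x(6) = 1.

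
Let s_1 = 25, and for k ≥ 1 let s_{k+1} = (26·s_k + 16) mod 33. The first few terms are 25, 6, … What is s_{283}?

7

We have s_1 = 25; s_2 = 6; s_3 = 7; s_4 = 0; s_5 = 16; s_6 = 3; s_7 = 28; s_8 = 18; s_9 = 22; s_{10} = 27; s_{11} = 25.
Since s_{11} = s_1 = 25, the sequence is periodic with period 10.
(283 - 1) mod 10 = 2, so s_{283} = s_3 = 7.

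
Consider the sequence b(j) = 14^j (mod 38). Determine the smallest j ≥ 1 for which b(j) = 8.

Listing terms: b(0) = 1, b(1) = 14, b(2) = 6, b(3) = 8, b(4) = 36, b(5) = 10, b(6) = 26, b(7) = 22, b(8) = 4, b(9) = 18, b(10) = 24, b(11) = 32, b(12) = 30, b(13) = 2, b(14) = 28, b(15) = 12, b(16) = 16, b(17) = 34, b(18) = 20, b(19) = 14.
Since b(19) = b(1) = 14, the sequence is eventually periodic: after a pre-period of length 1 it cycles with period 18.
The value 8 first appears (with j ≥ 1) at b(3).

3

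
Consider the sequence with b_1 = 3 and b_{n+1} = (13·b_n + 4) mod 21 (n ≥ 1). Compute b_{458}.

1

b_1 = 3,  b_2 = 1,  b_3 = 17,  b_4 = 15,  b_5 = 10,  b_6 = 8,  b_7 = 3.
Since b_7 = b_1 = 3, the sequence is periodic with period 6.
(458 - 1) mod 6 = 1, so b_{458} = b_2 = 1.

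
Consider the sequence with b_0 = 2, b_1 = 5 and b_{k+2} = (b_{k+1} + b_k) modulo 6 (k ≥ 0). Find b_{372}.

4

Listing terms: b_0 = 2; b_1 = 5; b_2 = 1; b_3 = 0; b_4 = 1; b_5 = 1; b_6 = 2; b_7 = 3; b_8 = 5; b_9 = 2; b_{10} = 1; b_{11} = 3; b_{12} = 4; b_{13} = 1; b_{14} = 5; b_{15} = 0; b_{16} = 5; b_{17} = 5; b_{18} = 4; b_{19} = 3; b_{20} = 1; b_{21} = 4; b_{22} = 5; b_{23} = 3; b_{24} = 2; b_{25} = 5.
Since (b_{24}, b_{25}) = (b_0, b_1) = (2, 5) (two consecutive terms determine the rest), the sequence is periodic with period 24.
(372 - 0) mod 24 = 12, so b_{372} = b_{12} = 4.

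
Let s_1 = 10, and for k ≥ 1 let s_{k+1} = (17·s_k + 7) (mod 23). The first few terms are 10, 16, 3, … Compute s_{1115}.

13

Listing terms: s_1 = 10,  s_2 = 16,  s_3 = 3,  s_4 = 12,  s_5 = 4,  s_6 = 6,  s_7 = 17,  s_8 = 20,  s_9 = 2,  s_{10} = 18,  s_{11} = 14,  s_{12} = 15,  s_{13} = 9,  s_{14} = 22,  s_{15} = 13,  s_{16} = 21,  s_{17} = 19,  s_{18} = 8,  s_{19} = 5,  s_{20} = 0,  s_{21} = 7,  s_{22} = 11,  s_{23} = 10.
The sequence repeats with period 22.
So s_{1115} = s_{1 + ((1115-1) mod 22)} = s_{15} = 13.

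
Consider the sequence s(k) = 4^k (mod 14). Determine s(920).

2

s(0) = 1,  s(1) = 4,  s(2) = 2,  s(3) = 8,  s(4) = 4.
Since s(4) = s(1) = 4, the sequence is eventually periodic: after a pre-period of length 1 it cycles with period 3.
For k ≥ 1, s(k) depends only on (k - 1) mod 3. (920 - 1) mod 3 = 1, so s(920) = s(2) = 2.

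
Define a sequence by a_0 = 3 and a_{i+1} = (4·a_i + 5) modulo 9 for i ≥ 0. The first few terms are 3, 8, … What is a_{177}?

6

Listing terms: a_0 = 3, a_1 = 8, a_2 = 1, a_3 = 0, a_4 = 5, a_5 = 7, a_6 = 6, a_7 = 2, a_8 = 4, a_9 = 3.
Since a_9 = a_0 = 3, the sequence is periodic with period 9.
So a_{177} = a_{0 + ((177-0) mod 9)} = a_6 = 6.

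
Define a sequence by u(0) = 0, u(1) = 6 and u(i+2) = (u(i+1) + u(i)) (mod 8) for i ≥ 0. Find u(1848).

0

We have u(0) = 0,  u(1) = 6,  u(2) = 6,  u(3) = 4,  u(4) = 2,  u(5) = 6,  u(6) = 0,  u(7) = 6.
The sequence repeats with period 6.
(1848 - 0) mod 6 = 0, so u(1848) = u(0) = 0.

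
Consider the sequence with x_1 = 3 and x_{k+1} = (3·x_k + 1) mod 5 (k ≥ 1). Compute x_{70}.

We have x_1 = 3,  x_2 = 0,  x_3 = 1,  x_4 = 4,  x_5 = 3.
Since x_5 = x_1 = 3, the sequence is periodic with period 4.
So x_{70} = x_{1 + ((70-1) mod 4)} = x_2 = 0.

0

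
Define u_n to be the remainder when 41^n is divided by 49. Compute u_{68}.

u_0 = 1, u_1 = 41, u_2 = 15, u_3 = 27, u_4 = 29, u_5 = 13, u_6 = 43, u_7 = 48, u_8 = 8, u_9 = 34, u_{10} = 22, u_{11} = 20, u_{12} = 36, u_{13} = 6, u_{14} = 1.
Since u_{14} = u_0 = 1, the sequence is periodic with period 14.
So u_{68} = u_{0 + ((68-0) mod 14)} = u_{12} = 36.

36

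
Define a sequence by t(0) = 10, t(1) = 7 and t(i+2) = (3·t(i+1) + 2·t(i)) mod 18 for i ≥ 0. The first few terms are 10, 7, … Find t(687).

11

We have t(0) = 10; t(1) = 7; t(2) = 5; t(3) = 11; t(4) = 7; t(5) = 7; t(6) = 17; t(7) = 11; t(8) = 13; t(9) = 7; t(10) = 11; t(11) = 11; t(12) = 1; t(13) = 7; t(14) = 5.
Since (t(13), t(14)) = (t(1), t(2)) = (7, 5) (two consecutive terms determine the rest), the sequence is eventually periodic: after a pre-period of length 1 it cycles with period 12.
For i ≥ 1, t(i) depends only on (i - 1) mod 12. (687 - 1) mod 12 = 2, so t(687) = t(3) = 11.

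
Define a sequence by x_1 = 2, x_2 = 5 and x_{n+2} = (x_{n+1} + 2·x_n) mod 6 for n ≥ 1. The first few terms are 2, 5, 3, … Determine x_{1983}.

We have x_1 = 2; x_2 = 5; x_3 = 3; x_4 = 1; x_5 = 1; x_6 = 3; x_7 = 5; x_8 = 5; x_9 = 3.
Since (x_8, x_9) = (x_2, x_3) = (5, 3) (two consecutive terms determine the rest), the sequence is eventually periodic: after a pre-period of length 1 it cycles with period 6.
For n ≥ 2, x_n depends only on (n - 2) mod 6. (1983 - 2) mod 6 = 1, so x_{1983} = x_3 = 3.

3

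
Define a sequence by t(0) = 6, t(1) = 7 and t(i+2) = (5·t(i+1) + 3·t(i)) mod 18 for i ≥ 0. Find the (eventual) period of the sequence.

Computing terms: t(0) = 6, t(1) = 7, t(2) = 17, t(3) = 16, t(4) = 5, t(5) = 1, t(6) = 2, t(7) = 13, t(8) = 17, t(9) = 16.
Since (t(8), t(9)) = (t(2), t(3)) = (17, 16) (two consecutive terms determine the rest), the sequence is eventually periodic: after a pre-period of length 2 it cycles with period 6.

6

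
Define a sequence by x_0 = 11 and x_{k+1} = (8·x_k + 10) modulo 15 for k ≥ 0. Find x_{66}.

14

Listing terms: x_0 = 11, x_1 = 8, x_2 = 14, x_3 = 2, x_4 = 11.
The sequence repeats with period 4.
(66 - 0) mod 4 = 2, so x_{66} = x_2 = 14.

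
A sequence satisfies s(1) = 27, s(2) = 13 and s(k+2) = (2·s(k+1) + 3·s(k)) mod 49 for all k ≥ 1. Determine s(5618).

Listing terms: s(1) = 27; s(2) = 13; s(3) = 9; s(4) = 8; s(5) = 43; s(6) = 12; s(7) = 6; s(8) = 48; s(9) = 16; s(10) = 29; s(11) = 8; s(12) = 5; s(13) = 34; s(14) = 34; s(15) = 23; s(16) = 1; s(17) = 22; s(18) = 47; s(19) = 13; s(20) = 20; s(21) = 30; s(22) = 22; s(23) = 36; s(24) = 40; s(25) = 41; s(26) = 6; s(27) = 37; s(28) = 43; s(29) = 1; s(30) = 33; s(31) = 20; s(32) = 41; s(33) = 44; s(34) = 15; s(35) = 15; s(36) = 26; s(37) = 48; s(38) = 27; s(39) = 2; s(40) = 36; s(41) = 29; s(42) = 19; s(43) = 27; s(44) = 13.
Since (s(43), s(44)) = (s(1), s(2)) = (27, 13) (two consecutive terms determine the rest), the sequence is periodic with period 42.
So s(5618) = s(1 + ((5618-1) mod 42)) = s(32) = 41.

41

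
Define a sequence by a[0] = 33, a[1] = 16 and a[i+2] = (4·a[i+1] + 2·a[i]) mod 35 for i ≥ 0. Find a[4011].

22

We have a[0] = 33; a[1] = 16; a[2] = 25; a[3] = 27; a[4] = 18; a[5] = 21; a[6] = 15; a[7] = 32; a[8] = 18; a[9] = 31; a[10] = 20; a[11] = 2; a[12] = 13; a[13] = 21; a[14] = 5; a[15] = 27; a[16] = 13; a[17] = 1; a[18] = 30; a[19] = 17; a[20] = 23; a[21] = 21; a[22] = 25; a[23] = 2; a[24] = 23; a[25] = 26; a[26] = 10; a[27] = 22; a[28] = 3; a[29] = 21; a[30] = 20; a[31] = 17; a[32] = 3; a[33] = 11; a[34] = 15; a[35] = 12; a[36] = 8; a[37] = 21; a[38] = 30; a[39] = 22; a[40] = 8; a[41] = 6; a[42] = 5; a[43] = 32; a[44] = 33; a[45] = 21; a[46] = 10; a[47] = 12; a[48] = 33; a[49] = 16.
Since (a[48], a[49]) = (a[0], a[1]) = (33, 16) (two consecutive terms determine the rest), the sequence is periodic with period 48.
(4011 - 0) mod 48 = 27, so a[4011] = a[27] = 22.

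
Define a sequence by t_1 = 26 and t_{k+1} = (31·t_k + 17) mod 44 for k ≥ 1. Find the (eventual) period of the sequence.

10

t_1 = 26,  t_2 = 31,  t_3 = 10,  t_4 = 19,  t_5 = 34,  t_6 = 15,  t_7 = 42,  t_8 = 43,  t_9 = 30,  t_{10} = 23,  t_{11} = 26.
Since t_{11} = t_1 = 26, the sequence is periodic with period 10.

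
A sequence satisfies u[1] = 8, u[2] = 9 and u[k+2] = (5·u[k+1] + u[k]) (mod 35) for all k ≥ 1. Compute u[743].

23

Listing terms: u[1] = 8,  u[2] = 9,  u[3] = 18,  u[4] = 29,  u[5] = 23,  u[6] = 4,  u[7] = 8,  u[8] = 9.
The sequence repeats with period 6.
(743 - 1) mod 6 = 4, so u[743] = u[5] = 23.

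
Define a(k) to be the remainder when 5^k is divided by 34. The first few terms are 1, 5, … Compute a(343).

27

Listing terms: a(0) = 1; a(1) = 5; a(2) = 25; a(3) = 23; a(4) = 13; a(5) = 31; a(6) = 19; a(7) = 27; a(8) = 33; a(9) = 29; a(10) = 9; a(11) = 11; a(12) = 21; a(13) = 3; a(14) = 15; a(15) = 7; a(16) = 1.
The sequence repeats with period 16.
(343 - 0) mod 16 = 7, so a(343) = a(7) = 27.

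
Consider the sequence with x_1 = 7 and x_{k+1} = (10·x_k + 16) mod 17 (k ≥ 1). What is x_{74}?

3

Computing terms: x_1 = 7; x_2 = 1; x_3 = 9; x_4 = 4; x_5 = 5; x_6 = 15; x_7 = 13; x_8 = 10; x_9 = 14; x_{10} = 3; x_{11} = 12; x_{12} = 0; x_{13} = 16; x_{14} = 6; x_{15} = 8; x_{16} = 11; x_{17} = 7.
The sequence repeats with period 16.
So x_{74} = x_{1 + ((74-1) mod 16)} = x_{10} = 3.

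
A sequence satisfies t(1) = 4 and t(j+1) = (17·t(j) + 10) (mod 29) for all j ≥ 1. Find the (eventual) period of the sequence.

4

Computing terms: t(1) = 4, t(2) = 20, t(3) = 2, t(4) = 15, t(5) = 4.
Since t(5) = t(1) = 4, the sequence is periodic with period 4.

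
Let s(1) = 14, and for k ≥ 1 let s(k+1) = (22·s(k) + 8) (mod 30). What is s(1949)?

Computing terms: s(1) = 14; s(2) = 16; s(3) = 0; s(4) = 8; s(5) = 4; s(6) = 6; s(7) = 20; s(8) = 28; s(9) = 24; s(10) = 26; s(11) = 10; s(12) = 18; s(13) = 14.
The sequence repeats with period 12.
(1949 - 1) mod 12 = 4, so s(1949) = s(5) = 4.

4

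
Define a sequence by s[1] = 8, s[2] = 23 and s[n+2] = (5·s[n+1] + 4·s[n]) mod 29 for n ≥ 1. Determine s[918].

14

Computing terms: s[1] = 8,  s[2] = 23,  s[3] = 2,  s[4] = 15,  s[5] = 25,  s[6] = 11,  s[7] = 10,  s[8] = 7,  s[9] = 17,  s[10] = 26,  s[11] = 24,  s[12] = 21,  s[13] = 27,  s[14] = 16,  s[15] = 14,  s[16] = 18,  s[17] = 1,  s[18] = 19,  s[19] = 12,  s[20] = 20,  s[21] = 3,  s[22] = 8,  s[23] = 23.
Since (s[22], s[23]) = (s[1], s[2]) = (8, 23) (two consecutive terms determine the rest), the sequence is periodic with period 21.
(918 - 1) mod 21 = 14, so s[918] = s[15] = 14.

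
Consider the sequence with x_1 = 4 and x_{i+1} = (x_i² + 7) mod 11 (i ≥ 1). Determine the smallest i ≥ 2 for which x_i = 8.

x_1 = 4, x_2 = 1, x_3 = 8, x_4 = 5, x_5 = 10, x_6 = 8.
Since x_6 = x_3 = 8, the sequence is eventually periodic: after a pre-period of length 2 it cycles with period 3.
The value 8 first appears (with i ≥ 2) at x_3.

3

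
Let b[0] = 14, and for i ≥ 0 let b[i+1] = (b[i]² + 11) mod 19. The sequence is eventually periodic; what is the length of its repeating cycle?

Computing terms: b[0] = 14,  b[1] = 17,  b[2] = 15,  b[3] = 8,  b[4] = 18,  b[5] = 12,  b[6] = 3,  b[7] = 1,  b[8] = 12.
Since b[8] = b[5] = 12, the sequence is eventually periodic: after a pre-period of length 5 it cycles with period 3.

3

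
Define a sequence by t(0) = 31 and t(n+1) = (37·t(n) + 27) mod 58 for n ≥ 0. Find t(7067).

22

t(0) = 31, t(1) = 14, t(2) = 23, t(3) = 8, t(4) = 33, t(5) = 30, t(6) = 35, t(7) = 46, t(8) = 47, t(9) = 26, t(10) = 3, t(11) = 22, t(12) = 29, t(13) = 56, t(14) = 11, t(15) = 28, t(16) = 19, t(17) = 34, t(18) = 9, t(19) = 12, t(20) = 7, t(21) = 54, t(22) = 53, t(23) = 16, t(24) = 39, t(25) = 20, t(26) = 13, t(27) = 44, t(28) = 31.
The sequence repeats with period 28.
So t(7067) = t(0 + ((7067-0) mod 28)) = t(11) = 22.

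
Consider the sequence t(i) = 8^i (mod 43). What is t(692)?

Listing terms: t(0) = 1; t(1) = 8; t(2) = 21; t(3) = 39; t(4) = 11; t(5) = 2; t(6) = 16; t(7) = 42; t(8) = 35; t(9) = 22; t(10) = 4; t(11) = 32; t(12) = 41; t(13) = 27; t(14) = 1.
The sequence repeats with period 14.
So t(692) = t(0 + ((692-0) mod 14)) = t(6) = 16.

16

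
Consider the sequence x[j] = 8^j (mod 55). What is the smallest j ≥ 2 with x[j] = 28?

Computing terms: x[1] = 8,  x[2] = 9,  x[3] = 17,  x[4] = 26,  x[5] = 43,  x[6] = 14,  x[7] = 2,  x[8] = 16,  x[9] = 18,  x[10] = 34,  x[11] = 52,  x[12] = 31,  x[13] = 28,  x[14] = 4,  x[15] = 32,  x[16] = 36,  x[17] = 13,  x[18] = 49,  x[19] = 7,  x[20] = 1,  x[21] = 8.
The sequence repeats with period 20.
The value 28 first appears (with j ≥ 2) at x[13].

13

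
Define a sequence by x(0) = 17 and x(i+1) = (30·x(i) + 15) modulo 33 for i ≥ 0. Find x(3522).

x(0) = 17, x(1) = 30, x(2) = 24, x(3) = 9, x(4) = 21, x(5) = 18, x(6) = 27, x(7) = 0, x(8) = 15, x(9) = 3, x(10) = 6, x(11) = 30.
Since x(11) = x(1) = 30, the sequence is eventually periodic: after a pre-period of length 1 it cycles with period 10.
For i ≥ 1, x(i) depends only on (i - 1) mod 10. (3522 - 1) mod 10 = 1, so x(3522) = x(2) = 24.

24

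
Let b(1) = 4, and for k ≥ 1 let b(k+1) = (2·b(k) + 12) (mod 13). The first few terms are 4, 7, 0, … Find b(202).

Computing terms: b(1) = 4; b(2) = 7; b(3) = 0; b(4) = 12; b(5) = 10; b(6) = 6; b(7) = 11; b(8) = 8; b(9) = 2; b(10) = 3; b(11) = 5; b(12) = 9; b(13) = 4.
The sequence repeats with period 12.
(202 - 1) mod 12 = 9, so b(202) = b(10) = 3.

3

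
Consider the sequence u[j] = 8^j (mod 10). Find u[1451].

u[0] = 1,  u[1] = 8,  u[2] = 4,  u[3] = 2,  u[4] = 6,  u[5] = 8.
Since u[5] = u[1] = 8, the sequence is eventually periodic: after a pre-period of length 1 it cycles with period 4.
For j ≥ 1, u[j] depends only on (j - 1) mod 4. (1451 - 1) mod 4 = 2, so u[1451] = u[3] = 2.

2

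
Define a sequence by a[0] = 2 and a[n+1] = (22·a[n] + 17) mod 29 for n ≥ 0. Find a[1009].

Listing terms: a[0] = 2,  a[1] = 3,  a[2] = 25,  a[3] = 16,  a[4] = 21,  a[5] = 15,  a[6] = 28,  a[7] = 24,  a[8] = 23,  a[9] = 1,  a[10] = 10,  a[11] = 5,  a[12] = 11,  a[13] = 27,  a[14] = 2.
The sequence repeats with period 14.
So a[1009] = a[0 + ((1009-0) mod 14)] = a[1] = 3.

3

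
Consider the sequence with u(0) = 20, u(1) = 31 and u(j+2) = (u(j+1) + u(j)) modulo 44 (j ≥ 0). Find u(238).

Listing terms: u(0) = 20,  u(1) = 31,  u(2) = 7,  u(3) = 38,  u(4) = 1,  u(5) = 39,  u(6) = 40,  u(7) = 35,  u(8) = 31,  u(9) = 22,  u(10) = 9,  u(11) = 31,  u(12) = 40,  u(13) = 27,  u(14) = 23,  u(15) = 6,  u(16) = 29,  u(17) = 35,  u(18) = 20,  u(19) = 11,  u(20) = 31,  u(21) = 42,  u(22) = 29,  u(23) = 27,  u(24) = 12,  u(25) = 39,  u(26) = 7,  u(27) = 2,  u(28) = 9,  u(29) = 11,  u(30) = 20,  u(31) = 31.
The sequence repeats with period 30.
(238 - 0) mod 30 = 28, so u(238) = u(28) = 9.

9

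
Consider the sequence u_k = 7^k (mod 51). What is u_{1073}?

u_0 = 1, u_1 = 7, u_2 = 49, u_3 = 37, u_4 = 4, u_5 = 28, u_6 = 43, u_7 = 46, u_8 = 16, u_9 = 10, u_{10} = 19, u_{11} = 31, u_{12} = 13, u_{13} = 40, u_{14} = 25, u_{15} = 22, u_{16} = 1.
The sequence repeats with period 16.
So u_{1073} = u_{0 + ((1073-0) mod 16)} = u_1 = 7.

7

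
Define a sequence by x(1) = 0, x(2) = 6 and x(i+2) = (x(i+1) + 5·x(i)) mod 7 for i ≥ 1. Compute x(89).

3

Computing terms: x(1) = 0; x(2) = 6; x(3) = 6; x(4) = 1; x(5) = 3; x(6) = 1; x(7) = 2; x(8) = 0; x(9) = 3; x(10) = 3; x(11) = 4; x(12) = 5; x(13) = 4; x(14) = 1; x(15) = 0; x(16) = 5; x(17) = 5; x(18) = 2; x(19) = 6; x(20) = 2; x(21) = 4; x(22) = 0; x(23) = 6.
Since (x(22), x(23)) = (x(1), x(2)) = (0, 6) (two consecutive terms determine the rest), the sequence is periodic with period 21.
So x(89) = x(1 + ((89-1) mod 21)) = x(5) = 3.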